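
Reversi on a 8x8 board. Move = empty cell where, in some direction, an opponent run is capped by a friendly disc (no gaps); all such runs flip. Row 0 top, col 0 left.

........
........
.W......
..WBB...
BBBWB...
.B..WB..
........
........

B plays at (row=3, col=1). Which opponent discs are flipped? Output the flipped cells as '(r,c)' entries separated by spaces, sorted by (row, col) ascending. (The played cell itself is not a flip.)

Answer: (3,2)

Derivation:
Dir NW: first cell '.' (not opp) -> no flip
Dir N: opp run (2,1), next='.' -> no flip
Dir NE: first cell '.' (not opp) -> no flip
Dir W: first cell '.' (not opp) -> no flip
Dir E: opp run (3,2) capped by B -> flip
Dir SW: first cell 'B' (not opp) -> no flip
Dir S: first cell 'B' (not opp) -> no flip
Dir SE: first cell 'B' (not opp) -> no flip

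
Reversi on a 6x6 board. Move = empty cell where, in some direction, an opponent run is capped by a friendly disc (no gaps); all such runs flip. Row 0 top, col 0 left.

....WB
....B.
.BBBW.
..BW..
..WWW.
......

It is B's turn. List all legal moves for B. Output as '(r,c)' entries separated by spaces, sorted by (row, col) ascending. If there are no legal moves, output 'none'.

(0,3): flips 1 -> legal
(1,3): no bracket -> illegal
(1,5): no bracket -> illegal
(2,5): flips 1 -> legal
(3,1): no bracket -> illegal
(3,4): flips 2 -> legal
(3,5): no bracket -> illegal
(4,1): no bracket -> illegal
(4,5): no bracket -> illegal
(5,1): no bracket -> illegal
(5,2): flips 1 -> legal
(5,3): flips 2 -> legal
(5,4): flips 1 -> legal
(5,5): flips 2 -> legal

Answer: (0,3) (2,5) (3,4) (5,2) (5,3) (5,4) (5,5)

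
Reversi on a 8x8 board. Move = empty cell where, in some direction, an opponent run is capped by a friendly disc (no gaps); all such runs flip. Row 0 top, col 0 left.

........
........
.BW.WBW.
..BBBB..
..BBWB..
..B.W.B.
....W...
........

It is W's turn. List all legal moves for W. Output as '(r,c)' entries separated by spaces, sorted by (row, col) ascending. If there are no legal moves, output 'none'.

(1,0): flips 3 -> legal
(1,1): no bracket -> illegal
(1,2): no bracket -> illegal
(1,4): no bracket -> illegal
(1,5): no bracket -> illegal
(1,6): no bracket -> illegal
(2,0): flips 1 -> legal
(2,3): no bracket -> illegal
(3,0): no bracket -> illegal
(3,1): no bracket -> illegal
(3,6): flips 1 -> legal
(4,1): flips 2 -> legal
(4,6): flips 2 -> legal
(4,7): no bracket -> illegal
(5,1): flips 2 -> legal
(5,3): no bracket -> illegal
(5,5): no bracket -> illegal
(5,7): no bracket -> illegal
(6,1): no bracket -> illegal
(6,2): flips 3 -> legal
(6,3): no bracket -> illegal
(6,5): no bracket -> illegal
(6,6): no bracket -> illegal
(6,7): no bracket -> illegal

Answer: (1,0) (2,0) (3,6) (4,1) (4,6) (5,1) (6,2)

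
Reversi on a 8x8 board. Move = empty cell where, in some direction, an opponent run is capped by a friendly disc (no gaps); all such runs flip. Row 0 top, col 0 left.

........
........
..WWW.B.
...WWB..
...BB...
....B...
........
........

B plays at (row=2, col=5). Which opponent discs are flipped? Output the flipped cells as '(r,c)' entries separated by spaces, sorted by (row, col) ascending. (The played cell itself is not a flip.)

Answer: (3,4)

Derivation:
Dir NW: first cell '.' (not opp) -> no flip
Dir N: first cell '.' (not opp) -> no flip
Dir NE: first cell '.' (not opp) -> no flip
Dir W: opp run (2,4) (2,3) (2,2), next='.' -> no flip
Dir E: first cell 'B' (not opp) -> no flip
Dir SW: opp run (3,4) capped by B -> flip
Dir S: first cell 'B' (not opp) -> no flip
Dir SE: first cell '.' (not opp) -> no flip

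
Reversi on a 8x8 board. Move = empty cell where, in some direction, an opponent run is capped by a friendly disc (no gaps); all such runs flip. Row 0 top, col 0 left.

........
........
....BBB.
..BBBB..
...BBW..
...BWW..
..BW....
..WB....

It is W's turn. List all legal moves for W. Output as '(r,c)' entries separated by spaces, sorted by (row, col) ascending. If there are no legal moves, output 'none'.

(1,3): no bracket -> illegal
(1,4): flips 3 -> legal
(1,5): flips 2 -> legal
(1,6): no bracket -> illegal
(1,7): no bracket -> illegal
(2,1): flips 2 -> legal
(2,2): flips 2 -> legal
(2,3): flips 4 -> legal
(2,7): no bracket -> illegal
(3,1): no bracket -> illegal
(3,6): no bracket -> illegal
(3,7): no bracket -> illegal
(4,1): no bracket -> illegal
(4,2): flips 2 -> legal
(4,6): no bracket -> illegal
(5,1): no bracket -> illegal
(5,2): flips 2 -> legal
(6,1): flips 1 -> legal
(6,4): no bracket -> illegal
(7,1): no bracket -> illegal
(7,4): flips 1 -> legal

Answer: (1,4) (1,5) (2,1) (2,2) (2,3) (4,2) (5,2) (6,1) (7,4)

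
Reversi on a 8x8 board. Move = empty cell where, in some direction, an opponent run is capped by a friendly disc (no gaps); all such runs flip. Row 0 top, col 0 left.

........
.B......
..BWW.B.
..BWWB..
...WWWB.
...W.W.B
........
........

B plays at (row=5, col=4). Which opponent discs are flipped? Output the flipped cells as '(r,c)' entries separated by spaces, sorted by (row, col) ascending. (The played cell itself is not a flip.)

Dir NW: opp run (4,3) capped by B -> flip
Dir N: opp run (4,4) (3,4) (2,4), next='.' -> no flip
Dir NE: opp run (4,5), next='.' -> no flip
Dir W: opp run (5,3), next='.' -> no flip
Dir E: opp run (5,5), next='.' -> no flip
Dir SW: first cell '.' (not opp) -> no flip
Dir S: first cell '.' (not opp) -> no flip
Dir SE: first cell '.' (not opp) -> no flip

Answer: (4,3)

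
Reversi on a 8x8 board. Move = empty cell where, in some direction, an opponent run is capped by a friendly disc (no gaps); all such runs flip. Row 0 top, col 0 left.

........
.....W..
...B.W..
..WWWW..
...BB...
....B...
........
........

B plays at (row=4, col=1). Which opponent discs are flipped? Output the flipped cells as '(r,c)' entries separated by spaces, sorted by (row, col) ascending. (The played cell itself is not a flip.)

Answer: (3,2)

Derivation:
Dir NW: first cell '.' (not opp) -> no flip
Dir N: first cell '.' (not opp) -> no flip
Dir NE: opp run (3,2) capped by B -> flip
Dir W: first cell '.' (not opp) -> no flip
Dir E: first cell '.' (not opp) -> no flip
Dir SW: first cell '.' (not opp) -> no flip
Dir S: first cell '.' (not opp) -> no flip
Dir SE: first cell '.' (not opp) -> no flip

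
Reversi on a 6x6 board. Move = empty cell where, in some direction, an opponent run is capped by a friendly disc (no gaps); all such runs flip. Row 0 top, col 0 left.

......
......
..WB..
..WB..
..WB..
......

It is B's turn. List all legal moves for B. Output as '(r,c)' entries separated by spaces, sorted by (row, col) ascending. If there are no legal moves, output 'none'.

Answer: (1,1) (2,1) (3,1) (4,1) (5,1)

Derivation:
(1,1): flips 1 -> legal
(1,2): no bracket -> illegal
(1,3): no bracket -> illegal
(2,1): flips 2 -> legal
(3,1): flips 1 -> legal
(4,1): flips 2 -> legal
(5,1): flips 1 -> legal
(5,2): no bracket -> illegal
(5,3): no bracket -> illegal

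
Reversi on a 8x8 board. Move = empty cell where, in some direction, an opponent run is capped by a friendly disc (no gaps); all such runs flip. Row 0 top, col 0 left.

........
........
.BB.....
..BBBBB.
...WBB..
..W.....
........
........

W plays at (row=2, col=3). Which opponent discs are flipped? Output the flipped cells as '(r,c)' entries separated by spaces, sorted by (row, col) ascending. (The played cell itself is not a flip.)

Dir NW: first cell '.' (not opp) -> no flip
Dir N: first cell '.' (not opp) -> no flip
Dir NE: first cell '.' (not opp) -> no flip
Dir W: opp run (2,2) (2,1), next='.' -> no flip
Dir E: first cell '.' (not opp) -> no flip
Dir SW: opp run (3,2), next='.' -> no flip
Dir S: opp run (3,3) capped by W -> flip
Dir SE: opp run (3,4) (4,5), next='.' -> no flip

Answer: (3,3)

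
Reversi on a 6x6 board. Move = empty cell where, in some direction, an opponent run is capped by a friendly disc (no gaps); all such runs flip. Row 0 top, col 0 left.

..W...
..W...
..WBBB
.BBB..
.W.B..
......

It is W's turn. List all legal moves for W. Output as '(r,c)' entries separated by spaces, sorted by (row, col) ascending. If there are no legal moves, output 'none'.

(1,3): no bracket -> illegal
(1,4): flips 2 -> legal
(1,5): no bracket -> illegal
(2,0): no bracket -> illegal
(2,1): flips 1 -> legal
(3,0): no bracket -> illegal
(3,4): flips 1 -> legal
(3,5): no bracket -> illegal
(4,0): flips 1 -> legal
(4,2): flips 1 -> legal
(4,4): flips 1 -> legal
(5,2): no bracket -> illegal
(5,3): no bracket -> illegal
(5,4): no bracket -> illegal

Answer: (1,4) (2,1) (3,4) (4,0) (4,2) (4,4)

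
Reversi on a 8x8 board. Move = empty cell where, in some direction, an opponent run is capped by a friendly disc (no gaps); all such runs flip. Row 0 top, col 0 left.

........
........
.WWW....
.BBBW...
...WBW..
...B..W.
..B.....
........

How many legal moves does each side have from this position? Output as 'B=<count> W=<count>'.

Answer: B=10 W=7

Derivation:
-- B to move --
(1,0): flips 1 -> legal
(1,1): flips 2 -> legal
(1,2): flips 1 -> legal
(1,3): flips 2 -> legal
(1,4): flips 1 -> legal
(2,0): no bracket -> illegal
(2,4): flips 1 -> legal
(2,5): no bracket -> illegal
(3,0): no bracket -> illegal
(3,5): flips 1 -> legal
(3,6): no bracket -> illegal
(4,2): flips 1 -> legal
(4,6): flips 1 -> legal
(4,7): no bracket -> illegal
(5,2): no bracket -> illegal
(5,4): flips 1 -> legal
(5,5): no bracket -> illegal
(5,7): no bracket -> illegal
(6,5): no bracket -> illegal
(6,6): no bracket -> illegal
(6,7): no bracket -> illegal
B mobility = 10
-- W to move --
(2,0): no bracket -> illegal
(2,4): no bracket -> illegal
(3,0): flips 3 -> legal
(3,5): no bracket -> illegal
(4,0): flips 1 -> legal
(4,1): flips 2 -> legal
(4,2): flips 1 -> legal
(5,1): no bracket -> illegal
(5,2): no bracket -> illegal
(5,4): flips 1 -> legal
(5,5): flips 2 -> legal
(6,1): no bracket -> illegal
(6,3): flips 1 -> legal
(6,4): no bracket -> illegal
(7,1): no bracket -> illegal
(7,2): no bracket -> illegal
(7,3): no bracket -> illegal
W mobility = 7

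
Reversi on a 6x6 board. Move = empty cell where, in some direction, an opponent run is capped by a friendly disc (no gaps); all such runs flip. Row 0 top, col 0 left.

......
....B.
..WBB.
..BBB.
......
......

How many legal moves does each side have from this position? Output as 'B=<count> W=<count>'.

Answer: B=3 W=3

Derivation:
-- B to move --
(1,1): flips 1 -> legal
(1,2): flips 1 -> legal
(1,3): no bracket -> illegal
(2,1): flips 1 -> legal
(3,1): no bracket -> illegal
B mobility = 3
-- W to move --
(0,3): no bracket -> illegal
(0,4): no bracket -> illegal
(0,5): no bracket -> illegal
(1,2): no bracket -> illegal
(1,3): no bracket -> illegal
(1,5): no bracket -> illegal
(2,1): no bracket -> illegal
(2,5): flips 2 -> legal
(3,1): no bracket -> illegal
(3,5): no bracket -> illegal
(4,1): no bracket -> illegal
(4,2): flips 1 -> legal
(4,3): no bracket -> illegal
(4,4): flips 1 -> legal
(4,5): no bracket -> illegal
W mobility = 3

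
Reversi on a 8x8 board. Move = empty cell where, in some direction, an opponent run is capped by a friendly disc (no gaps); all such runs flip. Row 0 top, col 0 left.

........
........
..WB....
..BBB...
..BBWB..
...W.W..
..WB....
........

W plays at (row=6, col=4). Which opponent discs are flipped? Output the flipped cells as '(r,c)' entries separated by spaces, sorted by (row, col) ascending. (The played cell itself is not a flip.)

Answer: (6,3)

Derivation:
Dir NW: first cell 'W' (not opp) -> no flip
Dir N: first cell '.' (not opp) -> no flip
Dir NE: first cell 'W' (not opp) -> no flip
Dir W: opp run (6,3) capped by W -> flip
Dir E: first cell '.' (not opp) -> no flip
Dir SW: first cell '.' (not opp) -> no flip
Dir S: first cell '.' (not opp) -> no flip
Dir SE: first cell '.' (not opp) -> no flip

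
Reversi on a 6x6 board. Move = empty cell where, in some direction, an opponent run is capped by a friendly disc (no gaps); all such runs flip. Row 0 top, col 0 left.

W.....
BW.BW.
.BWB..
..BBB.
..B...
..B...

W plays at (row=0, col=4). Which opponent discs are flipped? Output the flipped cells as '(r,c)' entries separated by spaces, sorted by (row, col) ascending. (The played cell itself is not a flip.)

Answer: (1,3)

Derivation:
Dir NW: edge -> no flip
Dir N: edge -> no flip
Dir NE: edge -> no flip
Dir W: first cell '.' (not opp) -> no flip
Dir E: first cell '.' (not opp) -> no flip
Dir SW: opp run (1,3) capped by W -> flip
Dir S: first cell 'W' (not opp) -> no flip
Dir SE: first cell '.' (not opp) -> no flip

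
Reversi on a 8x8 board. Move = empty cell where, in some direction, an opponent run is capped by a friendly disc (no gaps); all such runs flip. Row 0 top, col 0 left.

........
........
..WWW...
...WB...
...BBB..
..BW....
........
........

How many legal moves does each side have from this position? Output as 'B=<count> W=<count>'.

Answer: B=8 W=5

Derivation:
-- B to move --
(1,1): flips 2 -> legal
(1,2): flips 1 -> legal
(1,3): flips 2 -> legal
(1,4): flips 1 -> legal
(1,5): no bracket -> illegal
(2,1): no bracket -> illegal
(2,5): no bracket -> illegal
(3,1): no bracket -> illegal
(3,2): flips 1 -> legal
(3,5): no bracket -> illegal
(4,2): no bracket -> illegal
(5,4): flips 1 -> legal
(6,2): flips 1 -> legal
(6,3): flips 1 -> legal
(6,4): no bracket -> illegal
B mobility = 8
-- W to move --
(2,5): no bracket -> illegal
(3,2): no bracket -> illegal
(3,5): flips 2 -> legal
(3,6): no bracket -> illegal
(4,1): no bracket -> illegal
(4,2): no bracket -> illegal
(4,6): no bracket -> illegal
(5,1): flips 1 -> legal
(5,4): flips 2 -> legal
(5,5): flips 1 -> legal
(5,6): flips 2 -> legal
(6,1): no bracket -> illegal
(6,2): no bracket -> illegal
(6,3): no bracket -> illegal
W mobility = 5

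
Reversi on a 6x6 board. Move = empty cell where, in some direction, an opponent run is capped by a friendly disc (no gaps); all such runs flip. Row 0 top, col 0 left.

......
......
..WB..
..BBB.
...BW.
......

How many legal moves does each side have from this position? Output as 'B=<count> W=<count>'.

-- B to move --
(1,1): flips 1 -> legal
(1,2): flips 1 -> legal
(1,3): no bracket -> illegal
(2,1): flips 1 -> legal
(3,1): no bracket -> illegal
(3,5): no bracket -> illegal
(4,5): flips 1 -> legal
(5,3): no bracket -> illegal
(5,4): flips 1 -> legal
(5,5): flips 1 -> legal
B mobility = 6
-- W to move --
(1,2): no bracket -> illegal
(1,3): no bracket -> illegal
(1,4): no bracket -> illegal
(2,1): no bracket -> illegal
(2,4): flips 2 -> legal
(2,5): no bracket -> illegal
(3,1): no bracket -> illegal
(3,5): no bracket -> illegal
(4,1): no bracket -> illegal
(4,2): flips 2 -> legal
(4,5): no bracket -> illegal
(5,2): no bracket -> illegal
(5,3): no bracket -> illegal
(5,4): no bracket -> illegal
W mobility = 2

Answer: B=6 W=2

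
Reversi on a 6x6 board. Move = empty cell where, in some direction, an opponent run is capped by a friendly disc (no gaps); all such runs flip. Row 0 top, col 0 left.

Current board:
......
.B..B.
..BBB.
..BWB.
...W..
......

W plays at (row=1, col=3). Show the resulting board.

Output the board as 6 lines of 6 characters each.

Place W at (1,3); scan 8 dirs for brackets.
Dir NW: first cell '.' (not opp) -> no flip
Dir N: first cell '.' (not opp) -> no flip
Dir NE: first cell '.' (not opp) -> no flip
Dir W: first cell '.' (not opp) -> no flip
Dir E: opp run (1,4), next='.' -> no flip
Dir SW: opp run (2,2), next='.' -> no flip
Dir S: opp run (2,3) capped by W -> flip
Dir SE: opp run (2,4), next='.' -> no flip
All flips: (2,3)

Answer: ......
.B.WB.
..BWB.
..BWB.
...W..
......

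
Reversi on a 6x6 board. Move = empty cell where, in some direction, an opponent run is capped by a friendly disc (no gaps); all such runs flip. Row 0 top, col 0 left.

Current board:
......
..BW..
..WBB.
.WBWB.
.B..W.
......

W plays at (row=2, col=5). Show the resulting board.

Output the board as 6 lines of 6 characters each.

Answer: ......
..BW..
..WWWW
.WBWB.
.B..W.
......

Derivation:
Place W at (2,5); scan 8 dirs for brackets.
Dir NW: first cell '.' (not opp) -> no flip
Dir N: first cell '.' (not opp) -> no flip
Dir NE: edge -> no flip
Dir W: opp run (2,4) (2,3) capped by W -> flip
Dir E: edge -> no flip
Dir SW: opp run (3,4), next='.' -> no flip
Dir S: first cell '.' (not opp) -> no flip
Dir SE: edge -> no flip
All flips: (2,3) (2,4)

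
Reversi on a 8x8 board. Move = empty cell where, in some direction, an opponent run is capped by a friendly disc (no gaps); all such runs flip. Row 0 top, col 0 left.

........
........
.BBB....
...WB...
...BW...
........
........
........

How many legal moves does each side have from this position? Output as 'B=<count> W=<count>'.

Answer: B=4 W=6

Derivation:
-- B to move --
(2,4): no bracket -> illegal
(3,2): flips 1 -> legal
(3,5): no bracket -> illegal
(4,2): no bracket -> illegal
(4,5): flips 1 -> legal
(5,3): no bracket -> illegal
(5,4): flips 1 -> legal
(5,5): flips 2 -> legal
B mobility = 4
-- W to move --
(1,0): no bracket -> illegal
(1,1): flips 1 -> legal
(1,2): no bracket -> illegal
(1,3): flips 1 -> legal
(1,4): no bracket -> illegal
(2,0): no bracket -> illegal
(2,4): flips 1 -> legal
(2,5): no bracket -> illegal
(3,0): no bracket -> illegal
(3,1): no bracket -> illegal
(3,2): no bracket -> illegal
(3,5): flips 1 -> legal
(4,2): flips 1 -> legal
(4,5): no bracket -> illegal
(5,2): no bracket -> illegal
(5,3): flips 1 -> legal
(5,4): no bracket -> illegal
W mobility = 6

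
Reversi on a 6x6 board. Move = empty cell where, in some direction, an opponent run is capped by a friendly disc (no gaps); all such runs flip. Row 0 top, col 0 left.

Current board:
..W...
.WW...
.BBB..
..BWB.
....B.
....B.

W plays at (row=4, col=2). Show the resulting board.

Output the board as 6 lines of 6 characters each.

Answer: ..W...
.WW...
.BWB..
..WWB.
..W.B.
....B.

Derivation:
Place W at (4,2); scan 8 dirs for brackets.
Dir NW: first cell '.' (not opp) -> no flip
Dir N: opp run (3,2) (2,2) capped by W -> flip
Dir NE: first cell 'W' (not opp) -> no flip
Dir W: first cell '.' (not opp) -> no flip
Dir E: first cell '.' (not opp) -> no flip
Dir SW: first cell '.' (not opp) -> no flip
Dir S: first cell '.' (not opp) -> no flip
Dir SE: first cell '.' (not opp) -> no flip
All flips: (2,2) (3,2)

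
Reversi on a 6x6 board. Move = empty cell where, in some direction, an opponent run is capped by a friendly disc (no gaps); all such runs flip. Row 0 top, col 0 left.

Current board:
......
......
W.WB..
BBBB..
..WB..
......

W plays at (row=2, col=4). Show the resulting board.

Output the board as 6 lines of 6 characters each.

Place W at (2,4); scan 8 dirs for brackets.
Dir NW: first cell '.' (not opp) -> no flip
Dir N: first cell '.' (not opp) -> no flip
Dir NE: first cell '.' (not opp) -> no flip
Dir W: opp run (2,3) capped by W -> flip
Dir E: first cell '.' (not opp) -> no flip
Dir SW: opp run (3,3) capped by W -> flip
Dir S: first cell '.' (not opp) -> no flip
Dir SE: first cell '.' (not opp) -> no flip
All flips: (2,3) (3,3)

Answer: ......
......
W.WWW.
BBBW..
..WB..
......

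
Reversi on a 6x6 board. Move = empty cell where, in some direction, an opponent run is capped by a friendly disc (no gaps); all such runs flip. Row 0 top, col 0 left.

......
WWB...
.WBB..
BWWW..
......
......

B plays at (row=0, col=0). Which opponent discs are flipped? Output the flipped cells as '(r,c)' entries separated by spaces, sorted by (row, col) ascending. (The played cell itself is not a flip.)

Answer: (1,1)

Derivation:
Dir NW: edge -> no flip
Dir N: edge -> no flip
Dir NE: edge -> no flip
Dir W: edge -> no flip
Dir E: first cell '.' (not opp) -> no flip
Dir SW: edge -> no flip
Dir S: opp run (1,0), next='.' -> no flip
Dir SE: opp run (1,1) capped by B -> flip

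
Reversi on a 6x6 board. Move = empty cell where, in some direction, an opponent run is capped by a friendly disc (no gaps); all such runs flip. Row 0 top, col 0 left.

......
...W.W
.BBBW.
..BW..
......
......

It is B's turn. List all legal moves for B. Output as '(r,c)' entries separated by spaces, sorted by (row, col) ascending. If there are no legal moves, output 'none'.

Answer: (0,3) (0,4) (2,5) (3,4) (4,3) (4,4)

Derivation:
(0,2): no bracket -> illegal
(0,3): flips 1 -> legal
(0,4): flips 1 -> legal
(0,5): no bracket -> illegal
(1,2): no bracket -> illegal
(1,4): no bracket -> illegal
(2,5): flips 1 -> legal
(3,4): flips 1 -> legal
(3,5): no bracket -> illegal
(4,2): no bracket -> illegal
(4,3): flips 1 -> legal
(4,4): flips 1 -> legal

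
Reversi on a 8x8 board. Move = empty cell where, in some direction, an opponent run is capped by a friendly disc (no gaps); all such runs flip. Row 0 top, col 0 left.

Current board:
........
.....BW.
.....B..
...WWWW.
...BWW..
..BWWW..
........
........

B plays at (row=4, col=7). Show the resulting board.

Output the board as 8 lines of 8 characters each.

Answer: ........
.....BW.
.....B..
...WWWB.
...BWW.B
..BWWW..
........
........

Derivation:
Place B at (4,7); scan 8 dirs for brackets.
Dir NW: opp run (3,6) capped by B -> flip
Dir N: first cell '.' (not opp) -> no flip
Dir NE: edge -> no flip
Dir W: first cell '.' (not opp) -> no flip
Dir E: edge -> no flip
Dir SW: first cell '.' (not opp) -> no flip
Dir S: first cell '.' (not opp) -> no flip
Dir SE: edge -> no flip
All flips: (3,6)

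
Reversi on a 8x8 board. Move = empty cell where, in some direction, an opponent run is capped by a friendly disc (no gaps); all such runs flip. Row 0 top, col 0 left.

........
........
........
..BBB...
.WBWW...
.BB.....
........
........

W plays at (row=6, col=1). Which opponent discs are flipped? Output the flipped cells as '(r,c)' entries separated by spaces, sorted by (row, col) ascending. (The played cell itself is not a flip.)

Answer: (5,1) (5,2)

Derivation:
Dir NW: first cell '.' (not opp) -> no flip
Dir N: opp run (5,1) capped by W -> flip
Dir NE: opp run (5,2) capped by W -> flip
Dir W: first cell '.' (not opp) -> no flip
Dir E: first cell '.' (not opp) -> no flip
Dir SW: first cell '.' (not opp) -> no flip
Dir S: first cell '.' (not opp) -> no flip
Dir SE: first cell '.' (not opp) -> no flip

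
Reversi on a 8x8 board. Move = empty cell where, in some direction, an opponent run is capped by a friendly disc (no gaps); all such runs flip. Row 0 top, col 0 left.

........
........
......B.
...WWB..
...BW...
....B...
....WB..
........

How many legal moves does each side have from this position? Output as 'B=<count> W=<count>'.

-- B to move --
(2,2): no bracket -> illegal
(2,3): flips 1 -> legal
(2,4): flips 2 -> legal
(2,5): flips 1 -> legal
(3,2): flips 2 -> legal
(4,2): no bracket -> illegal
(4,5): flips 1 -> legal
(5,3): flips 1 -> legal
(5,5): no bracket -> illegal
(6,3): flips 1 -> legal
(7,3): no bracket -> illegal
(7,4): flips 1 -> legal
(7,5): no bracket -> illegal
B mobility = 8
-- W to move --
(1,5): no bracket -> illegal
(1,6): no bracket -> illegal
(1,7): flips 2 -> legal
(2,4): no bracket -> illegal
(2,5): no bracket -> illegal
(2,7): no bracket -> illegal
(3,2): no bracket -> illegal
(3,6): flips 1 -> legal
(3,7): no bracket -> illegal
(4,2): flips 1 -> legal
(4,5): no bracket -> illegal
(4,6): no bracket -> illegal
(5,2): flips 1 -> legal
(5,3): flips 1 -> legal
(5,5): no bracket -> illegal
(5,6): no bracket -> illegal
(6,3): no bracket -> illegal
(6,6): flips 1 -> legal
(7,4): no bracket -> illegal
(7,5): no bracket -> illegal
(7,6): no bracket -> illegal
W mobility = 6

Answer: B=8 W=6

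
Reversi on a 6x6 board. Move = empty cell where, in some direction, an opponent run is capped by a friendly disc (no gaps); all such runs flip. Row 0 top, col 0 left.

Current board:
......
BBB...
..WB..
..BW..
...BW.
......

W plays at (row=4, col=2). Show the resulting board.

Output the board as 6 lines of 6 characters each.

Answer: ......
BBB...
..WB..
..WW..
..WWW.
......

Derivation:
Place W at (4,2); scan 8 dirs for brackets.
Dir NW: first cell '.' (not opp) -> no flip
Dir N: opp run (3,2) capped by W -> flip
Dir NE: first cell 'W' (not opp) -> no flip
Dir W: first cell '.' (not opp) -> no flip
Dir E: opp run (4,3) capped by W -> flip
Dir SW: first cell '.' (not opp) -> no flip
Dir S: first cell '.' (not opp) -> no flip
Dir SE: first cell '.' (not opp) -> no flip
All flips: (3,2) (4,3)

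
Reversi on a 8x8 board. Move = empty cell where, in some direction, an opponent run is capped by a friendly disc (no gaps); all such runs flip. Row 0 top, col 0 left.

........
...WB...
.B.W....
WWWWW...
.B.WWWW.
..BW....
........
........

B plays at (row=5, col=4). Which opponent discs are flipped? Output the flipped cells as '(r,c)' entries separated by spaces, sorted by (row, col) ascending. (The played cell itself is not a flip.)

Dir NW: opp run (4,3) (3,2) capped by B -> flip
Dir N: opp run (4,4) (3,4), next='.' -> no flip
Dir NE: opp run (4,5), next='.' -> no flip
Dir W: opp run (5,3) capped by B -> flip
Dir E: first cell '.' (not opp) -> no flip
Dir SW: first cell '.' (not opp) -> no flip
Dir S: first cell '.' (not opp) -> no flip
Dir SE: first cell '.' (not opp) -> no flip

Answer: (3,2) (4,3) (5,3)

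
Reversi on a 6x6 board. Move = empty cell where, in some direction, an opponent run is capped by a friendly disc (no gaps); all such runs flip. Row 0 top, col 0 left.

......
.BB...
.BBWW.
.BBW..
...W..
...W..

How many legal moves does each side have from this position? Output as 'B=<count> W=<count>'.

-- B to move --
(1,3): no bracket -> illegal
(1,4): flips 1 -> legal
(1,5): no bracket -> illegal
(2,5): flips 2 -> legal
(3,4): flips 2 -> legal
(3,5): no bracket -> illegal
(4,2): no bracket -> illegal
(4,4): flips 1 -> legal
(5,2): no bracket -> illegal
(5,4): flips 1 -> legal
B mobility = 5
-- W to move --
(0,0): flips 2 -> legal
(0,1): flips 1 -> legal
(0,2): no bracket -> illegal
(0,3): no bracket -> illegal
(1,0): flips 2 -> legal
(1,3): no bracket -> illegal
(2,0): flips 2 -> legal
(3,0): flips 2 -> legal
(4,0): no bracket -> illegal
(4,1): flips 1 -> legal
(4,2): no bracket -> illegal
W mobility = 6

Answer: B=5 W=6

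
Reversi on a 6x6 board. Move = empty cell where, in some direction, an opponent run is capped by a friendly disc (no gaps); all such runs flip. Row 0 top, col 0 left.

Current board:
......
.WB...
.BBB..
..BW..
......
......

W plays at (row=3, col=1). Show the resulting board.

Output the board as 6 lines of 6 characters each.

Answer: ......
.WB...
.WBB..
.WWW..
......
......

Derivation:
Place W at (3,1); scan 8 dirs for brackets.
Dir NW: first cell '.' (not opp) -> no flip
Dir N: opp run (2,1) capped by W -> flip
Dir NE: opp run (2,2), next='.' -> no flip
Dir W: first cell '.' (not opp) -> no flip
Dir E: opp run (3,2) capped by W -> flip
Dir SW: first cell '.' (not opp) -> no flip
Dir S: first cell '.' (not opp) -> no flip
Dir SE: first cell '.' (not opp) -> no flip
All flips: (2,1) (3,2)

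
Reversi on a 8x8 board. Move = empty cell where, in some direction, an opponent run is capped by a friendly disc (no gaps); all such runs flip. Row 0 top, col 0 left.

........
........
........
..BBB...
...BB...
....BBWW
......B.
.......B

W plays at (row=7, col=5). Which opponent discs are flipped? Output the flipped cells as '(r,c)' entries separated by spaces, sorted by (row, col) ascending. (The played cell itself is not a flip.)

Dir NW: first cell '.' (not opp) -> no flip
Dir N: first cell '.' (not opp) -> no flip
Dir NE: opp run (6,6) capped by W -> flip
Dir W: first cell '.' (not opp) -> no flip
Dir E: first cell '.' (not opp) -> no flip
Dir SW: edge -> no flip
Dir S: edge -> no flip
Dir SE: edge -> no flip

Answer: (6,6)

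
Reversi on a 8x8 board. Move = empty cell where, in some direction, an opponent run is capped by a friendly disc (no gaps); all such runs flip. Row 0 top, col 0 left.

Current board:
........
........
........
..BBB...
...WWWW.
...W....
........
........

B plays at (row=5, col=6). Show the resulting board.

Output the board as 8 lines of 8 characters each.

Place B at (5,6); scan 8 dirs for brackets.
Dir NW: opp run (4,5) capped by B -> flip
Dir N: opp run (4,6), next='.' -> no flip
Dir NE: first cell '.' (not opp) -> no flip
Dir W: first cell '.' (not opp) -> no flip
Dir E: first cell '.' (not opp) -> no flip
Dir SW: first cell '.' (not opp) -> no flip
Dir S: first cell '.' (not opp) -> no flip
Dir SE: first cell '.' (not opp) -> no flip
All flips: (4,5)

Answer: ........
........
........
..BBB...
...WWBW.
...W..B.
........
........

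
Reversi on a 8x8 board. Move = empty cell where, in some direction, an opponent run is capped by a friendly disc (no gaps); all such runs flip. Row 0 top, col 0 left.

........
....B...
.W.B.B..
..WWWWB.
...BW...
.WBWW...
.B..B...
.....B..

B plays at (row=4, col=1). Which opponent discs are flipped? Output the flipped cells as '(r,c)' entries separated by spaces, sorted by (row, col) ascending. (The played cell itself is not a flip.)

Dir NW: first cell '.' (not opp) -> no flip
Dir N: first cell '.' (not opp) -> no flip
Dir NE: opp run (3,2) capped by B -> flip
Dir W: first cell '.' (not opp) -> no flip
Dir E: first cell '.' (not opp) -> no flip
Dir SW: first cell '.' (not opp) -> no flip
Dir S: opp run (5,1) capped by B -> flip
Dir SE: first cell 'B' (not opp) -> no flip

Answer: (3,2) (5,1)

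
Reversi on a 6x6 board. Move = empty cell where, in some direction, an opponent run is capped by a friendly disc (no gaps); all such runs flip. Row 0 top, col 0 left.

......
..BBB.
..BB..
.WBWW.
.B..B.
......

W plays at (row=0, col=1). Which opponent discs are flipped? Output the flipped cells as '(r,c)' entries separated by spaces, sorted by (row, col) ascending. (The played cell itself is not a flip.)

Dir NW: edge -> no flip
Dir N: edge -> no flip
Dir NE: edge -> no flip
Dir W: first cell '.' (not opp) -> no flip
Dir E: first cell '.' (not opp) -> no flip
Dir SW: first cell '.' (not opp) -> no flip
Dir S: first cell '.' (not opp) -> no flip
Dir SE: opp run (1,2) (2,3) capped by W -> flip

Answer: (1,2) (2,3)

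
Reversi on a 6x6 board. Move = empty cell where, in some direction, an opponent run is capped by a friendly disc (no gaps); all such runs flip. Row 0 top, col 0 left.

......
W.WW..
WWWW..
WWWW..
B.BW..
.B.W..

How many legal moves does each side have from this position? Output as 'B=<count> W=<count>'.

-- B to move --
(0,0): flips 3 -> legal
(0,1): no bracket -> illegal
(0,2): flips 3 -> legal
(0,3): no bracket -> illegal
(0,4): flips 3 -> legal
(1,1): no bracket -> illegal
(1,4): no bracket -> illegal
(2,4): flips 1 -> legal
(3,4): no bracket -> illegal
(4,1): no bracket -> illegal
(4,4): flips 1 -> legal
(5,2): no bracket -> illegal
(5,4): no bracket -> illegal
B mobility = 5
-- W to move --
(4,1): flips 1 -> legal
(5,0): flips 1 -> legal
(5,2): flips 1 -> legal
W mobility = 3

Answer: B=5 W=3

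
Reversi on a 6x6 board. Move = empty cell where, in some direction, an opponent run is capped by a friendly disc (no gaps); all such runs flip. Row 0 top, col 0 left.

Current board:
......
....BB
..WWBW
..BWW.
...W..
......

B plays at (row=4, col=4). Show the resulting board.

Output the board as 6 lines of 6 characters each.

Answer: ......
....BB
..WWBW
..BWB.
...WB.
......

Derivation:
Place B at (4,4); scan 8 dirs for brackets.
Dir NW: opp run (3,3) (2,2), next='.' -> no flip
Dir N: opp run (3,4) capped by B -> flip
Dir NE: first cell '.' (not opp) -> no flip
Dir W: opp run (4,3), next='.' -> no flip
Dir E: first cell '.' (not opp) -> no flip
Dir SW: first cell '.' (not opp) -> no flip
Dir S: first cell '.' (not opp) -> no flip
Dir SE: first cell '.' (not opp) -> no flip
All flips: (3,4)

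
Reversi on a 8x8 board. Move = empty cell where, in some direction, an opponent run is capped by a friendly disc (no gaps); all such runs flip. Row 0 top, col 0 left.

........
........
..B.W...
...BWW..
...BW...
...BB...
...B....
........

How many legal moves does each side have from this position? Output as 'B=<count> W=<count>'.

-- B to move --
(1,3): no bracket -> illegal
(1,4): flips 3 -> legal
(1,5): flips 1 -> legal
(2,3): no bracket -> illegal
(2,5): flips 1 -> legal
(2,6): flips 2 -> legal
(3,6): flips 2 -> legal
(4,5): flips 1 -> legal
(4,6): no bracket -> illegal
(5,5): flips 1 -> legal
B mobility = 7
-- W to move --
(1,1): flips 2 -> legal
(1,2): no bracket -> illegal
(1,3): no bracket -> illegal
(2,1): no bracket -> illegal
(2,3): no bracket -> illegal
(3,1): no bracket -> illegal
(3,2): flips 1 -> legal
(4,2): flips 2 -> legal
(4,5): no bracket -> illegal
(5,2): flips 1 -> legal
(5,5): no bracket -> illegal
(6,2): flips 1 -> legal
(6,4): flips 1 -> legal
(6,5): no bracket -> illegal
(7,2): no bracket -> illegal
(7,3): no bracket -> illegal
(7,4): no bracket -> illegal
W mobility = 6

Answer: B=7 W=6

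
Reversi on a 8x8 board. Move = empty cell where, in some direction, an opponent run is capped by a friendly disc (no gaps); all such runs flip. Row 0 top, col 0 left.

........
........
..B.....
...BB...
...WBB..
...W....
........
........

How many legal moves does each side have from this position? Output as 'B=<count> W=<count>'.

-- B to move --
(3,2): no bracket -> illegal
(4,2): flips 1 -> legal
(5,2): flips 1 -> legal
(5,4): no bracket -> illegal
(6,2): flips 1 -> legal
(6,3): flips 2 -> legal
(6,4): no bracket -> illegal
B mobility = 4
-- W to move --
(1,1): no bracket -> illegal
(1,2): no bracket -> illegal
(1,3): no bracket -> illegal
(2,1): no bracket -> illegal
(2,3): flips 1 -> legal
(2,4): no bracket -> illegal
(2,5): flips 1 -> legal
(3,1): no bracket -> illegal
(3,2): no bracket -> illegal
(3,5): flips 1 -> legal
(3,6): no bracket -> illegal
(4,2): no bracket -> illegal
(4,6): flips 2 -> legal
(5,4): no bracket -> illegal
(5,5): no bracket -> illegal
(5,6): no bracket -> illegal
W mobility = 4

Answer: B=4 W=4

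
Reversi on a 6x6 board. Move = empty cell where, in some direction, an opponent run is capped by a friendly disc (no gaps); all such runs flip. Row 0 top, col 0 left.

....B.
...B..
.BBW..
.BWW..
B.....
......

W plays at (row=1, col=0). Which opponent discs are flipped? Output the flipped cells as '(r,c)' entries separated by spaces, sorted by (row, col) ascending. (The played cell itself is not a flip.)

Dir NW: edge -> no flip
Dir N: first cell '.' (not opp) -> no flip
Dir NE: first cell '.' (not opp) -> no flip
Dir W: edge -> no flip
Dir E: first cell '.' (not opp) -> no flip
Dir SW: edge -> no flip
Dir S: first cell '.' (not opp) -> no flip
Dir SE: opp run (2,1) capped by W -> flip

Answer: (2,1)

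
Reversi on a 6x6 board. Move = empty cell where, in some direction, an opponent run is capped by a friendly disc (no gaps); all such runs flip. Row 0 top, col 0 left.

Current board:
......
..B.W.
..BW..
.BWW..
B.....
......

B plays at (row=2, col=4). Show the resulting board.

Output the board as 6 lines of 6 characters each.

Answer: ......
..B.W.
..BBB.
.BWW..
B.....
......

Derivation:
Place B at (2,4); scan 8 dirs for brackets.
Dir NW: first cell '.' (not opp) -> no flip
Dir N: opp run (1,4), next='.' -> no flip
Dir NE: first cell '.' (not opp) -> no flip
Dir W: opp run (2,3) capped by B -> flip
Dir E: first cell '.' (not opp) -> no flip
Dir SW: opp run (3,3), next='.' -> no flip
Dir S: first cell '.' (not opp) -> no flip
Dir SE: first cell '.' (not opp) -> no flip
All flips: (2,3)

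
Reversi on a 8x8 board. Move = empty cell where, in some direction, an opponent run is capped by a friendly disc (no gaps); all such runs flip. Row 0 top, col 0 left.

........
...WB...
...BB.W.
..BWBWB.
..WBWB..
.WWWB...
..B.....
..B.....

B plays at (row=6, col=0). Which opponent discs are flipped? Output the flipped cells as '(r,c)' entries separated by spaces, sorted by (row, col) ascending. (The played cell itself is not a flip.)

Dir NW: edge -> no flip
Dir N: first cell '.' (not opp) -> no flip
Dir NE: opp run (5,1) (4,2) (3,3) capped by B -> flip
Dir W: edge -> no flip
Dir E: first cell '.' (not opp) -> no flip
Dir SW: edge -> no flip
Dir S: first cell '.' (not opp) -> no flip
Dir SE: first cell '.' (not opp) -> no flip

Answer: (3,3) (4,2) (5,1)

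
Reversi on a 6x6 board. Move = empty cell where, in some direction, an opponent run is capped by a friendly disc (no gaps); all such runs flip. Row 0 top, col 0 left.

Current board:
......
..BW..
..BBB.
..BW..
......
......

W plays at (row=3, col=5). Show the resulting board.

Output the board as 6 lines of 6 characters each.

Answer: ......
..BW..
..BBW.
..BW.W
......
......

Derivation:
Place W at (3,5); scan 8 dirs for brackets.
Dir NW: opp run (2,4) capped by W -> flip
Dir N: first cell '.' (not opp) -> no flip
Dir NE: edge -> no flip
Dir W: first cell '.' (not opp) -> no flip
Dir E: edge -> no flip
Dir SW: first cell '.' (not opp) -> no flip
Dir S: first cell '.' (not opp) -> no flip
Dir SE: edge -> no flip
All flips: (2,4)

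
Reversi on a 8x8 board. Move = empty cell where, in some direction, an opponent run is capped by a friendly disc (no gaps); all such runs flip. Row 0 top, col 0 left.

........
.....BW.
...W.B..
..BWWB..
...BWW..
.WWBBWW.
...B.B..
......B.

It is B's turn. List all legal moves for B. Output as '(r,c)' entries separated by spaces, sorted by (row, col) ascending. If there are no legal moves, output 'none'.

(0,5): no bracket -> illegal
(0,6): no bracket -> illegal
(0,7): flips 1 -> legal
(1,2): no bracket -> illegal
(1,3): flips 2 -> legal
(1,4): flips 1 -> legal
(1,7): flips 1 -> legal
(2,2): no bracket -> illegal
(2,4): flips 2 -> legal
(2,6): no bracket -> illegal
(2,7): no bracket -> illegal
(3,6): flips 1 -> legal
(4,0): no bracket -> illegal
(4,1): flips 1 -> legal
(4,2): no bracket -> illegal
(4,6): flips 2 -> legal
(4,7): flips 1 -> legal
(5,0): flips 2 -> legal
(5,7): flips 2 -> legal
(6,0): no bracket -> illegal
(6,1): flips 1 -> legal
(6,2): no bracket -> illegal
(6,4): no bracket -> illegal
(6,6): no bracket -> illegal
(6,7): no bracket -> illegal

Answer: (0,7) (1,3) (1,4) (1,7) (2,4) (3,6) (4,1) (4,6) (4,7) (5,0) (5,7) (6,1)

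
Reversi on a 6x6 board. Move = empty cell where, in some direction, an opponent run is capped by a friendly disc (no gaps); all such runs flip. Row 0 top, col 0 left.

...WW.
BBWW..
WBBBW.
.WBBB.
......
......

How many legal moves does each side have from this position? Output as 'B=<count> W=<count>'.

Answer: B=8 W=9

Derivation:
-- B to move --
(0,1): flips 1 -> legal
(0,2): flips 1 -> legal
(0,5): no bracket -> illegal
(1,4): flips 3 -> legal
(1,5): flips 1 -> legal
(2,5): flips 1 -> legal
(3,0): flips 2 -> legal
(3,5): no bracket -> illegal
(4,0): flips 1 -> legal
(4,1): flips 1 -> legal
(4,2): no bracket -> illegal
B mobility = 8
-- W to move --
(0,0): flips 1 -> legal
(0,1): flips 2 -> legal
(0,2): flips 1 -> legal
(1,4): no bracket -> illegal
(2,5): no bracket -> illegal
(3,0): flips 1 -> legal
(3,5): flips 3 -> legal
(4,1): no bracket -> illegal
(4,2): flips 3 -> legal
(4,3): flips 2 -> legal
(4,4): flips 1 -> legal
(4,5): flips 2 -> legal
W mobility = 9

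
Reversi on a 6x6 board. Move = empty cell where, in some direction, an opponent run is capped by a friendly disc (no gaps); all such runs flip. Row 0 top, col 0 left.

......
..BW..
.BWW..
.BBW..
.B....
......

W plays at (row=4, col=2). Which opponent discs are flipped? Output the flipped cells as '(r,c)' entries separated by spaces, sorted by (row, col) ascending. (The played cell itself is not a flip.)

Answer: (3,2)

Derivation:
Dir NW: opp run (3,1), next='.' -> no flip
Dir N: opp run (3,2) capped by W -> flip
Dir NE: first cell 'W' (not opp) -> no flip
Dir W: opp run (4,1), next='.' -> no flip
Dir E: first cell '.' (not opp) -> no flip
Dir SW: first cell '.' (not opp) -> no flip
Dir S: first cell '.' (not opp) -> no flip
Dir SE: first cell '.' (not opp) -> no flip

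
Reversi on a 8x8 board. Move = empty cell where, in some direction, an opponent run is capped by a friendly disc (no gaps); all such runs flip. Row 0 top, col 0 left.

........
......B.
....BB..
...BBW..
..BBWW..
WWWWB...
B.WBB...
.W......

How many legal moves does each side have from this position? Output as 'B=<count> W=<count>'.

-- B to move --
(2,6): no bracket -> illegal
(3,6): flips 2 -> legal
(4,0): flips 1 -> legal
(4,1): flips 1 -> legal
(4,6): flips 3 -> legal
(5,5): flips 3 -> legal
(5,6): flips 1 -> legal
(6,1): flips 2 -> legal
(7,0): no bracket -> illegal
(7,2): flips 2 -> legal
(7,3): no bracket -> illegal
B mobility = 8
-- W to move --
(0,5): no bracket -> illegal
(0,6): no bracket -> illegal
(0,7): flips 4 -> legal
(1,3): flips 1 -> legal
(1,4): flips 2 -> legal
(1,5): flips 4 -> legal
(1,7): no bracket -> illegal
(2,2): flips 1 -> legal
(2,3): flips 3 -> legal
(2,6): no bracket -> illegal
(2,7): no bracket -> illegal
(3,1): flips 1 -> legal
(3,2): flips 3 -> legal
(3,6): no bracket -> illegal
(4,1): flips 2 -> legal
(5,5): flips 1 -> legal
(6,1): no bracket -> illegal
(6,5): flips 2 -> legal
(7,0): flips 1 -> legal
(7,2): flips 2 -> legal
(7,3): flips 1 -> legal
(7,4): flips 3 -> legal
(7,5): flips 1 -> legal
W mobility = 16

Answer: B=8 W=16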